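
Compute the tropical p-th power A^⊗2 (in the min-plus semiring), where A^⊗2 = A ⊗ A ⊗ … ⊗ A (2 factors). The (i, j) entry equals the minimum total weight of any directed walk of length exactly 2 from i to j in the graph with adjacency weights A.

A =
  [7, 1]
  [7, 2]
A^⊗2 =
  [8, 3]
  [9, 4]

Each entry (A^⊗2)_ij equals the minimum over all length-2 walks i = v_0 → v_1 → … → v_2 = j of Σ_t A[v_t][v_{t+1}]. For example, for (i, j) = (0, 1) we minimise over 2 possible intermediate vertex sequences; the minimum is 3, attained along the walk 0 → 1 → 1.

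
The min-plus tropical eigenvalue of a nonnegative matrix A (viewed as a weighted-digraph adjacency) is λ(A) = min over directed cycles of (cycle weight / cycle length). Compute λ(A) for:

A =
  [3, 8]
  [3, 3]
λ(A) = 3

Enumerate directed cycles and compute their means (weight / length). Sample:
  cycle 0 → 0: weight = 3, length = 1, mean = 3/1 ≈ 3.000
  cycle 1 → 1: weight = 3, length = 1, mean = 3/1 ≈ 3.000
  cycle 0 → 1 → 0: weight = 11, length = 2, mean = 11/2 ≈ 5.500
  cycle 1 → 0 → 1: weight = 11, length = 2, mean = 11/2 ≈ 5.500
Minimum mean = 3.000, attained e.g. along the cycle 0 → 0 with weight 3 and length 1. So λ(A) = 3/1 = 3.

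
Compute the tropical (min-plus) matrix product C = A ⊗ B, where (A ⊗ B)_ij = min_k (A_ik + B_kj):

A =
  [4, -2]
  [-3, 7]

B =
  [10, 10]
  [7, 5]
A ⊗ B =
  [5, 3]
  [7, 7]

Apply the min-plus product entry-by-entry:
  C[0][0] = min over k of (A[0][0] + B[0][0] = 4 + 10 = 14, A[0][1] + B[1][0] = -2 + 7 = 5) = 5 (attained at k = 1)
  C[0][1] = min over k of (A[0][0] + B[0][1] = 4 + 10 = 14, A[0][1] + B[1][1] = -2 + 5 = 3) = 3 (attained at k = 1)
  C[1][0] = min over k of (A[1][0] + B[0][0] = -3 + 10 = 7, A[1][1] + B[1][0] = 7 + 7 = 14) = 7 (attained at k = 0)
  C[1][1] = min over k of (A[1][0] + B[0][1] = -3 + 10 = 7, A[1][1] + B[1][1] = 7 + 5 = 12) = 7 (attained at k = 0)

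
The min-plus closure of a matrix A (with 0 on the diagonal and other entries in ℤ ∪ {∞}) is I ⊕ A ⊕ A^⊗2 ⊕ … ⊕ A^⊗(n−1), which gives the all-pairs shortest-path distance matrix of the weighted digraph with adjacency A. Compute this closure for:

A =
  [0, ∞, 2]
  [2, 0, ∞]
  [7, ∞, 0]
Closure =
  [0, ∞, 2]
  [2, 0, 4]
  [7, ∞, 0]

This is the Floyd-Warshall all-pairs shortest-path computation. For each intermediate vertex k = 0, 1, …, 2, update dist[i][j] ← min(dist[i][j], dist[i][k] + dist[k][j]). The final matrix gives, for each (i, j), the minimum total weight of any directed path from i to j (possibly empty when i = j).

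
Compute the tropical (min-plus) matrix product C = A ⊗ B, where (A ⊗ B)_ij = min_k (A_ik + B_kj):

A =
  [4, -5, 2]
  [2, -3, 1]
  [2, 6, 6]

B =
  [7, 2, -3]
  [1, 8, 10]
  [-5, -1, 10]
A ⊗ B =
  [-4, 1, 1]
  [-4, 0, -1]
  [1, 4, -1]

Apply the min-plus product entry-by-entry:
  C[0][0] = min over k of (A[0][0] + B[0][0] = 4 + 7 = 11, A[0][1] + B[1][0] = -5 + 1 = -4, A[0][2] + B[2][0] = 2 + -5 = -3) = -4 (attained at k = 1)
  C[0][1] = min over k of (A[0][0] + B[0][1] = 4 + 2 = 6, A[0][1] + B[1][1] = -5 + 8 = 3, A[0][2] + B[2][1] = 2 + -1 = 1) = 1 (attained at k = 2)
  C[0][2] = min over k of (A[0][0] + B[0][2] = 4 + -3 = 1, A[0][1] + B[1][2] = -5 + 10 = 5, A[0][2] + B[2][2] = 2 + 10 = 12) = 1 (attained at k = 0)
  C[1][0] = min over k of (A[1][0] + B[0][0] = 2 + 7 = 9, A[1][1] + B[1][0] = -3 + 1 = -2, A[1][2] + B[2][0] = 1 + -5 = -4) = -4 (attained at k = 2)
  C[1][1] = min over k of (A[1][0] + B[0][1] = 2 + 2 = 4, A[1][1] + B[1][1] = -3 + 8 = 5, A[1][2] + B[2][1] = 1 + -1 = 0) = 0 (attained at k = 2)
  C[1][2] = min over k of (A[1][0] + B[0][2] = 2 + -3 = -1, A[1][1] + B[1][2] = -3 + 10 = 7, A[1][2] + B[2][2] = 1 + 10 = 11) = -1 (attained at k = 0)
  C[2][0] = min over k of (A[2][0] + B[0][0] = 2 + 7 = 9, A[2][1] + B[1][0] = 6 + 1 = 7, A[2][2] + B[2][0] = 6 + -5 = 1) = 1 (attained at k = 2)
  C[2][1] = min over k of (A[2][0] + B[0][1] = 2 + 2 = 4, A[2][1] + B[1][1] = 6 + 8 = 14, A[2][2] + B[2][1] = 6 + -1 = 5) = 4 (attained at k = 0)
  C[2][2] = min over k of (A[2][0] + B[0][2] = 2 + -3 = -1, A[2][1] + B[1][2] = 6 + 10 = 16, A[2][2] + B[2][2] = 6 + 10 = 16) = -1 (attained at k = 0)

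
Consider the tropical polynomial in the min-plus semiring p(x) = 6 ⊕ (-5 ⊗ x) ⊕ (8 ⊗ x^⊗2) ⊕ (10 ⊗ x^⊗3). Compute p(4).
p(4) = -1

A tropical monomial a ⊗ x^⊗i evaluates to a + i · x. Evaluating each term at x = 4:
  Term 0 contributes 6 + 0 · 4 = 6
  Term 1 contributes -5 + 1 · 4 = -1
  Term 2 contributes 8 + 2 · 4 = 16
  Term 3 contributes 10 + 3 · 4 = 22
p(4) = ⊕ of these = min[6, -1, 16, 22] = -1.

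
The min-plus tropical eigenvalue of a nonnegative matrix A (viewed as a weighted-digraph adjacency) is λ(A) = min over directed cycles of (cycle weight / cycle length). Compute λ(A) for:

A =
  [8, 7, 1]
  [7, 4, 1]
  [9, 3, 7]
λ(A) = 2

Enumerate directed cycles and compute their means (weight / length). Sample:
  cycle 0 → 0: weight = 8, length = 1, mean = 8/1 ≈ 8.000
  cycle 1 → 1: weight = 4, length = 1, mean = 4/1 ≈ 4.000
  cycle 2 → 2: weight = 7, length = 1, mean = 7/1 ≈ 7.000
  cycle 0 → 1 → 0: weight = 14, length = 2, mean = 14/2 ≈ 7.000
  cycle 0 → 2 → 0: weight = 10, length = 2, mean = 10/2 ≈ 5.000
  cycle 1 → 0 → 1: weight = 14, length = 2, mean = 14/2 ≈ 7.000
Minimum mean = 2.000, attained e.g. along the cycle 1 → 2 → 1 with weight 4 and length 2. So λ(A) = 4/2 = 2.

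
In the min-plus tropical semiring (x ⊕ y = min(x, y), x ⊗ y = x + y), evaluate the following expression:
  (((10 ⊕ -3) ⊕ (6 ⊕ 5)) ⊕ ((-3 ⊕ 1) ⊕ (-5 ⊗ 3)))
(((10 ⊕ -3) ⊕ (6 ⊕ 5)) ⊕ ((-3 ⊕ 1) ⊕ (-5 ⊗ 3))) = -3

Expand innermost to outermost. Recall ⊕ takes the minimum of its arguments and ⊗ takes their sum. Working out the expression (((10 ⊕ -3) ⊕ (6 ⊕ 5)) ⊕ ((-3 ⊕ 1) ⊕ (-5 ⊗ 3))) gives -3.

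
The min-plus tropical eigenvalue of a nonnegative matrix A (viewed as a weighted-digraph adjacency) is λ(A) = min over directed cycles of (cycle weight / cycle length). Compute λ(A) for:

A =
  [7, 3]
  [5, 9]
λ(A) = 4

Enumerate directed cycles and compute their means (weight / length). Sample:
  cycle 0 → 0: weight = 7, length = 1, mean = 7/1 ≈ 7.000
  cycle 1 → 1: weight = 9, length = 1, mean = 9/1 ≈ 9.000
  cycle 0 → 1 → 0: weight = 8, length = 2, mean = 8/2 ≈ 4.000
  cycle 1 → 0 → 1: weight = 8, length = 2, mean = 8/2 ≈ 4.000
Minimum mean = 4.000, attained e.g. along the cycle 0 → 1 → 0 with weight 8 and length 2. So λ(A) = 8/2 = 4.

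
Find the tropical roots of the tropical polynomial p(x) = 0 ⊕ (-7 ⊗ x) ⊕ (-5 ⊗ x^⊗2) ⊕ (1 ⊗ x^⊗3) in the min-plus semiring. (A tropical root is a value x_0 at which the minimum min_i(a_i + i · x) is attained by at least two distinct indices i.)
Roots: {-6, -2, 7}

Each tropical root is a break point of the lower envelope of the lines y = a_i + i · x (there are 4 lines, with slopes 0, 1, ..., 3). Only the lines that attain the minimum somewhere contribute to roots; other lines are dominated. Here the surviving (envelope) indices are i = 3, i = 2, i = 1, i = 0.
Intersections between consecutive envelope lines give the roots: for adjacent envelope indices i < j the intersection is x = (a_i − a_j) / (j − i). Reading off the sorted break points: {-6, -2, 7}.
Verification: at each break x_0, at least two indices attain the minimum of min_i(a_i + i · x_0).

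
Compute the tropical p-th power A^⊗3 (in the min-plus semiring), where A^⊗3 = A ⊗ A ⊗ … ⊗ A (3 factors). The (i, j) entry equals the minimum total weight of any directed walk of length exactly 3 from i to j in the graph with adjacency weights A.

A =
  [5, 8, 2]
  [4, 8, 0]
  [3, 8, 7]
A^⊗3 =
  [10, 13, 7]
  [8, 11, 5]
  [8, 13, 10]

Each entry (A^⊗3)_ij equals the minimum over all length-3 walks i = v_0 → v_1 → … → v_3 = j of Σ_t A[v_t][v_{t+1}]. For example, for (i, j) = (0, 2) we minimise over 9 possible intermediate vertex sequences; the minimum is 7, attained along the walk 0 → 2 → 0 → 2.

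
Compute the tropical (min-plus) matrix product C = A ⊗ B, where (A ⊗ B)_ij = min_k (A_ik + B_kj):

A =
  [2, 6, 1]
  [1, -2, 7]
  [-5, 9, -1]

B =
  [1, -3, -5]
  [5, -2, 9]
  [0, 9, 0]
A ⊗ B =
  [1, -1, -3]
  [2, -4, -4]
  [-4, -8, -10]

Apply the min-plus product entry-by-entry:
  C[0][0] = min over k of (A[0][0] + B[0][0] = 2 + 1 = 3, A[0][1] + B[1][0] = 6 + 5 = 11, A[0][2] + B[2][0] = 1 + 0 = 1) = 1 (attained at k = 2)
  C[0][1] = min over k of (A[0][0] + B[0][1] = 2 + -3 = -1, A[0][1] + B[1][1] = 6 + -2 = 4, A[0][2] + B[2][1] = 1 + 9 = 10) = -1 (attained at k = 0)
  C[0][2] = min over k of (A[0][0] + B[0][2] = 2 + -5 = -3, A[0][1] + B[1][2] = 6 + 9 = 15, A[0][2] + B[2][2] = 1 + 0 = 1) = -3 (attained at k = 0)
  C[1][0] = min over k of (A[1][0] + B[0][0] = 1 + 1 = 2, A[1][1] + B[1][0] = -2 + 5 = 3, A[1][2] + B[2][0] = 7 + 0 = 7) = 2 (attained at k = 0)
  C[1][1] = min over k of (A[1][0] + B[0][1] = 1 + -3 = -2, A[1][1] + B[1][1] = -2 + -2 = -4, A[1][2] + B[2][1] = 7 + 9 = 16) = -4 (attained at k = 1)
  C[1][2] = min over k of (A[1][0] + B[0][2] = 1 + -5 = -4, A[1][1] + B[1][2] = -2 + 9 = 7, A[1][2] + B[2][2] = 7 + 0 = 7) = -4 (attained at k = 0)
  C[2][0] = min over k of (A[2][0] + B[0][0] = -5 + 1 = -4, A[2][1] + B[1][0] = 9 + 5 = 14, A[2][2] + B[2][0] = -1 + 0 = -1) = -4 (attained at k = 0)
  C[2][1] = min over k of (A[2][0] + B[0][1] = -5 + -3 = -8, A[2][1] + B[1][1] = 9 + -2 = 7, A[2][2] + B[2][1] = -1 + 9 = 8) = -8 (attained at k = 0)
  C[2][2] = min over k of (A[2][0] + B[0][2] = -5 + -5 = -10, A[2][1] + B[1][2] = 9 + 9 = 18, A[2][2] + B[2][2] = -1 + 0 = -1) = -10 (attained at k = 0)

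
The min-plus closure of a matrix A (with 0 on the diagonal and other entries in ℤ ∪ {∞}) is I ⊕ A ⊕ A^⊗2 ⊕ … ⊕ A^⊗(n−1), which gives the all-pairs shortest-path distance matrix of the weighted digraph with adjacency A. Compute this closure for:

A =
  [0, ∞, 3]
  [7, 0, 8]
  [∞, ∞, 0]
Closure =
  [0, ∞, 3]
  [7, 0, 8]
  [∞, ∞, 0]

This is the Floyd-Warshall all-pairs shortest-path computation. For each intermediate vertex k = 0, 1, …, 2, update dist[i][j] ← min(dist[i][j], dist[i][k] + dist[k][j]). The final matrix gives, for each (i, j), the minimum total weight of any directed path from i to j (possibly empty when i = j).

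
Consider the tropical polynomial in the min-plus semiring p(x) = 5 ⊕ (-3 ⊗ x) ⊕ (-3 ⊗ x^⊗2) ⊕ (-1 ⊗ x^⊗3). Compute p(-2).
p(-2) = -7

A tropical monomial a ⊗ x^⊗i evaluates to a + i · x. Evaluating each term at x = -2:
  Term 0 contributes 5 + 0 · -2 = 5
  Term 1 contributes -3 + 1 · -2 = -5
  Term 2 contributes -3 + 2 · -2 = -7
  Term 3 contributes -1 + 3 · -2 = -7
p(-2) = ⊕ of these = min[5, -5, -7, -7] = -7.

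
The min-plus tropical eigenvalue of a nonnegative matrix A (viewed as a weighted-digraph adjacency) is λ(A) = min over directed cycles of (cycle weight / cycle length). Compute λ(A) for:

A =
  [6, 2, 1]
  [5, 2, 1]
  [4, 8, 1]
λ(A) = 1

Enumerate directed cycles and compute their means (weight / length). Sample:
  cycle 0 → 0: weight = 6, length = 1, mean = 6/1 ≈ 6.000
  cycle 1 → 1: weight = 2, length = 1, mean = 2/1 ≈ 2.000
  cycle 2 → 2: weight = 1, length = 1, mean = 1/1 ≈ 1.000
  cycle 0 → 1 → 0: weight = 7, length = 2, mean = 7/2 ≈ 3.500
  cycle 0 → 2 → 0: weight = 5, length = 2, mean = 5/2 ≈ 2.500
  cycle 1 → 0 → 1: weight = 7, length = 2, mean = 7/2 ≈ 3.500
Minimum mean = 1.000, attained e.g. along the cycle 2 → 2 with weight 1 and length 1. So λ(A) = 1/1 = 1.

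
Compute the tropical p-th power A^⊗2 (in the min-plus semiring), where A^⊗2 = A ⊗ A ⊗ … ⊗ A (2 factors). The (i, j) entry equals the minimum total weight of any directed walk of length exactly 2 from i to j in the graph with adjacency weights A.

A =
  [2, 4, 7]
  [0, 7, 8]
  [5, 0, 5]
A^⊗2 =
  [4, 6, 9]
  [2, 4, 7]
  [0, 5, 8]

Each entry (A^⊗2)_ij equals the minimum over all length-2 walks i = v_0 → v_1 → … → v_2 = j of Σ_t A[v_t][v_{t+1}]. For example, for (i, j) = (0, 2) we minimise over 3 possible intermediate vertex sequences; the minimum is 9, attained along the walk 0 → 0 → 2.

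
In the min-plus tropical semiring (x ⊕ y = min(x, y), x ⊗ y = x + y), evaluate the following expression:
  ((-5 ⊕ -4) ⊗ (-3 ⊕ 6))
((-5 ⊕ -4) ⊗ (-3 ⊕ 6)) = -8

Expand innermost to outermost. Recall ⊕ takes the minimum of its arguments and ⊗ takes their sum. Working out the expression ((-5 ⊕ -4) ⊗ (-3 ⊕ 6)) gives -8.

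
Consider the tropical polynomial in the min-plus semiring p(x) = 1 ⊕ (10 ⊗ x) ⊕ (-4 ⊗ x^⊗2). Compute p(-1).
p(-1) = -6

A tropical monomial a ⊗ x^⊗i evaluates to a + i · x. Evaluating each term at x = -1:
  Term 0 contributes 1 + 0 · -1 = 1
  Term 1 contributes 10 + 1 · -1 = 9
  Term 2 contributes -4 + 2 · -1 = -6
p(-1) = ⊕ of these = min[1, 9, -6] = -6.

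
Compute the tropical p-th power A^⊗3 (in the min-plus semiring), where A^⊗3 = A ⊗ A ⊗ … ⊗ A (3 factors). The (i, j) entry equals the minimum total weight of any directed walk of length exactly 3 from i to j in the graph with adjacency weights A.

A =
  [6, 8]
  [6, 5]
A^⊗3 =
  [18, 18]
  [16, 15]

Each entry (A^⊗3)_ij equals the minimum over all length-3 walks i = v_0 → v_1 → … → v_3 = j of Σ_t A[v_t][v_{t+1}]. For example, for (i, j) = (0, 1) we minimise over 4 possible intermediate vertex sequences; the minimum is 18, attained along the walk 0 → 1 → 1 → 1.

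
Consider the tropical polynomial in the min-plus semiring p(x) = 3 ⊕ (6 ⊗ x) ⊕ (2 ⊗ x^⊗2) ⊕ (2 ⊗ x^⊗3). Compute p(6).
p(6) = 3

A tropical monomial a ⊗ x^⊗i evaluates to a + i · x. Evaluating each term at x = 6:
  Term 0 contributes 3 + 0 · 6 = 3
  Term 1 contributes 6 + 1 · 6 = 12
  Term 2 contributes 2 + 2 · 6 = 14
  Term 3 contributes 2 + 3 · 6 = 20
p(6) = ⊕ of these = min[3, 12, 14, 20] = 3.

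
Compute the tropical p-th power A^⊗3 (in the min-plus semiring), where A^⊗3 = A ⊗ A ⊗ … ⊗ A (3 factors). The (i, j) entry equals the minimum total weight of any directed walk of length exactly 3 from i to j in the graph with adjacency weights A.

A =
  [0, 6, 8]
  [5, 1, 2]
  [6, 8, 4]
A^⊗3 =
  [0, 6, 8]
  [5, 3, 4]
  [6, 10, 11]

Each entry (A^⊗3)_ij equals the minimum over all length-3 walks i = v_0 → v_1 → … → v_3 = j of Σ_t A[v_t][v_{t+1}]. For example, for (i, j) = (0, 2) we minimise over 9 possible intermediate vertex sequences; the minimum is 8, attained along the walk 0 → 0 → 0 → 2.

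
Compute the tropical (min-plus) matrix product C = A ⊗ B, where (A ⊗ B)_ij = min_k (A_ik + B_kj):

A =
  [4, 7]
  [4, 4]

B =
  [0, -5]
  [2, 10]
A ⊗ B =
  [4, -1]
  [4, -1]

Apply the min-plus product entry-by-entry:
  C[0][0] = min over k of (A[0][0] + B[0][0] = 4 + 0 = 4, A[0][1] + B[1][0] = 7 + 2 = 9) = 4 (attained at k = 0)
  C[0][1] = min over k of (A[0][0] + B[0][1] = 4 + -5 = -1, A[0][1] + B[1][1] = 7 + 10 = 17) = -1 (attained at k = 0)
  C[1][0] = min over k of (A[1][0] + B[0][0] = 4 + 0 = 4, A[1][1] + B[1][0] = 4 + 2 = 6) = 4 (attained at k = 0)
  C[1][1] = min over k of (A[1][0] + B[0][1] = 4 + -5 = -1, A[1][1] + B[1][1] = 4 + 10 = 14) = -1 (attained at k = 0)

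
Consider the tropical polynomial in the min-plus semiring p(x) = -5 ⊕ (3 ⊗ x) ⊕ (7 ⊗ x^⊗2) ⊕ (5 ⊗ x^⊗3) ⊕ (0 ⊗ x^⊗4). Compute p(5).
p(5) = -5

A tropical monomial a ⊗ x^⊗i evaluates to a + i · x. Evaluating each term at x = 5:
  Term 0 contributes -5 + 0 · 5 = -5
  Term 1 contributes 3 + 1 · 5 = 8
  Term 2 contributes 7 + 2 · 5 = 17
  Term 3 contributes 5 + 3 · 5 = 20
  Term 4 contributes 0 + 4 · 5 = 20
p(5) = ⊕ of these = min[-5, 8, 17, 20, 20] = -5.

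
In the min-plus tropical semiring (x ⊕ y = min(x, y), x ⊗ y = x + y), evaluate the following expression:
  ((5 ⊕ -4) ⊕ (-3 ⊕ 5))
((5 ⊕ -4) ⊕ (-3 ⊕ 5)) = -4

Expand innermost to outermost. Recall ⊕ takes the minimum of its arguments and ⊗ takes their sum. Working out the expression ((5 ⊕ -4) ⊕ (-3 ⊕ 5)) gives -4.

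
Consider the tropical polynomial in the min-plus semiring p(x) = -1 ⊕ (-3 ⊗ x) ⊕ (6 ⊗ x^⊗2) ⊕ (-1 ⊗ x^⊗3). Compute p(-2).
p(-2) = -7

A tropical monomial a ⊗ x^⊗i evaluates to a + i · x. Evaluating each term at x = -2:
  Term 0 contributes -1 + 0 · -2 = -1
  Term 1 contributes -3 + 1 · -2 = -5
  Term 2 contributes 6 + 2 · -2 = 2
  Term 3 contributes -1 + 3 · -2 = -7
p(-2) = ⊕ of these = min[-1, -5, 2, -7] = -7.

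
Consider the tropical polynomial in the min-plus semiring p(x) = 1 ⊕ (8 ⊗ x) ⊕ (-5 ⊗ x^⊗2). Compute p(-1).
p(-1) = -7

A tropical monomial a ⊗ x^⊗i evaluates to a + i · x. Evaluating each term at x = -1:
  Term 0 contributes 1 + 0 · -1 = 1
  Term 1 contributes 8 + 1 · -1 = 7
  Term 2 contributes -5 + 2 · -1 = -7
p(-1) = ⊕ of these = min[1, 7, -7] = -7.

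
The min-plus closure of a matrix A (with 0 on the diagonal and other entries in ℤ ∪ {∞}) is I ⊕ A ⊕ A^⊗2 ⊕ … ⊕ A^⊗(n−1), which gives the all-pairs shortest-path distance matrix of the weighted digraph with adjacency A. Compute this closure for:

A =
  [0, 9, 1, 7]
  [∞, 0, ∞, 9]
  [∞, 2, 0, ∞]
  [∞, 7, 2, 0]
Closure =
  [0, 3, 1, 7]
  [∞, 0, 11, 9]
  [∞, 2, 0, 11]
  [∞, 4, 2, 0]

This is the Floyd-Warshall all-pairs shortest-path computation. For each intermediate vertex k = 0, 1, …, 3, update dist[i][j] ← min(dist[i][j], dist[i][k] + dist[k][j]). The final matrix gives, for each (i, j), the minimum total weight of any directed path from i to j (possibly empty when i = j).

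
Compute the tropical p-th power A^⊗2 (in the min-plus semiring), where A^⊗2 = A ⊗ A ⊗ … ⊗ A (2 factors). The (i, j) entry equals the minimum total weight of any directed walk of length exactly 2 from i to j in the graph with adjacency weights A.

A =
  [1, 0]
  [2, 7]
A^⊗2 =
  [2, 1]
  [3, 2]

Each entry (A^⊗2)_ij equals the minimum over all length-2 walks i = v_0 → v_1 → … → v_2 = j of Σ_t A[v_t][v_{t+1}]. For example, for (i, j) = (0, 1) we minimise over 2 possible intermediate vertex sequences; the minimum is 1, attained along the walk 0 → 0 → 1.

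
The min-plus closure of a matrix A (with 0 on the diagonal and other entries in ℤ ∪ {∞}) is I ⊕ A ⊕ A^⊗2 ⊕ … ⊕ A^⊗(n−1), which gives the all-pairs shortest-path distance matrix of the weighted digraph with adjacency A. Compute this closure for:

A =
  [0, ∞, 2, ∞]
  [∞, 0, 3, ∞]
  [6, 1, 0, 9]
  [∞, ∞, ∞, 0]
Closure =
  [0, 3, 2, 11]
  [9, 0, 3, 12]
  [6, 1, 0, 9]
  [∞, ∞, ∞, 0]

This is the Floyd-Warshall all-pairs shortest-path computation. For each intermediate vertex k = 0, 1, …, 3, update dist[i][j] ← min(dist[i][j], dist[i][k] + dist[k][j]). The final matrix gives, for each (i, j), the minimum total weight of any directed path from i to j (possibly empty when i = j).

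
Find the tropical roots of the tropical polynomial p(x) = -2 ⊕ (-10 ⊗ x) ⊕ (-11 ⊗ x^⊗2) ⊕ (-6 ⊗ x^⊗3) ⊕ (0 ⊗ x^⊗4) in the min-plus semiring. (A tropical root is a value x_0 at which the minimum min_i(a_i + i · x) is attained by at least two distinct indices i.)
Roots: {-6, -5, 1, 8}

Each tropical root is a break point of the lower envelope of the lines y = a_i + i · x (there are 5 lines, with slopes 0, 1, ..., 4). Only the lines that attain the minimum somewhere contribute to roots; other lines are dominated. Here the surviving (envelope) indices are i = 4, i = 3, i = 2, i = 1, i = 0.
Intersections between consecutive envelope lines give the roots: for adjacent envelope indices i < j the intersection is x = (a_i − a_j) / (j − i). Reading off the sorted break points: {-6, -5, 1, 8}.
Verification: at each break x_0, at least two indices attain the minimum of min_i(a_i + i · x_0).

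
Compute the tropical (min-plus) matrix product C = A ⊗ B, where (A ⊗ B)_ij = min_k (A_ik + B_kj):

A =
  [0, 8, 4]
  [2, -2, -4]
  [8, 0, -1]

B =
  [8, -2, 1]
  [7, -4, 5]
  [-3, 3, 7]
A ⊗ B =
  [1, -2, 1]
  [-7, -6, 3]
  [-4, -4, 5]

Apply the min-plus product entry-by-entry:
  C[0][0] = min over k of (A[0][0] + B[0][0] = 0 + 8 = 8, A[0][1] + B[1][0] = 8 + 7 = 15, A[0][2] + B[2][0] = 4 + -3 = 1) = 1 (attained at k = 2)
  C[0][1] = min over k of (A[0][0] + B[0][1] = 0 + -2 = -2, A[0][1] + B[1][1] = 8 + -4 = 4, A[0][2] + B[2][1] = 4 + 3 = 7) = -2 (attained at k = 0)
  C[0][2] = min over k of (A[0][0] + B[0][2] = 0 + 1 = 1, A[0][1] + B[1][2] = 8 + 5 = 13, A[0][2] + B[2][2] = 4 + 7 = 11) = 1 (attained at k = 0)
  C[1][0] = min over k of (A[1][0] + B[0][0] = 2 + 8 = 10, A[1][1] + B[1][0] = -2 + 7 = 5, A[1][2] + B[2][0] = -4 + -3 = -7) = -7 (attained at k = 2)
  C[1][1] = min over k of (A[1][0] + B[0][1] = 2 + -2 = 0, A[1][1] + B[1][1] = -2 + -4 = -6, A[1][2] + B[2][1] = -4 + 3 = -1) = -6 (attained at k = 1)
  C[1][2] = min over k of (A[1][0] + B[0][2] = 2 + 1 = 3, A[1][1] + B[1][2] = -2 + 5 = 3, A[1][2] + B[2][2] = -4 + 7 = 3) = 3 (attained at k = 0)
  C[2][0] = min over k of (A[2][0] + B[0][0] = 8 + 8 = 16, A[2][1] + B[1][0] = 0 + 7 = 7, A[2][2] + B[2][0] = -1 + -3 = -4) = -4 (attained at k = 2)
  C[2][1] = min over k of (A[2][0] + B[0][1] = 8 + -2 = 6, A[2][1] + B[1][1] = 0 + -4 = -4, A[2][2] + B[2][1] = -1 + 3 = 2) = -4 (attained at k = 1)
  C[2][2] = min over k of (A[2][0] + B[0][2] = 8 + 1 = 9, A[2][1] + B[1][2] = 0 + 5 = 5, A[2][2] + B[2][2] = -1 + 7 = 6) = 5 (attained at k = 1)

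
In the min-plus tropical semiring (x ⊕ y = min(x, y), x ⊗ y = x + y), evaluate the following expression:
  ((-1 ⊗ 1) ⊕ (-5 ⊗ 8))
((-1 ⊗ 1) ⊕ (-5 ⊗ 8)) = 0

Expand innermost to outermost. Recall ⊕ takes the minimum of its arguments and ⊗ takes their sum. Working out the expression ((-1 ⊗ 1) ⊕ (-5 ⊗ 8)) gives 0.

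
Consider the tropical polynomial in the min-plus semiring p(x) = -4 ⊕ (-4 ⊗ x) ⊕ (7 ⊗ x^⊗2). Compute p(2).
p(2) = -4

A tropical monomial a ⊗ x^⊗i evaluates to a + i · x. Evaluating each term at x = 2:
  Term 0 contributes -4 + 0 · 2 = -4
  Term 1 contributes -4 + 1 · 2 = -2
  Term 2 contributes 7 + 2 · 2 = 11
p(2) = ⊕ of these = min[-4, -2, 11] = -4.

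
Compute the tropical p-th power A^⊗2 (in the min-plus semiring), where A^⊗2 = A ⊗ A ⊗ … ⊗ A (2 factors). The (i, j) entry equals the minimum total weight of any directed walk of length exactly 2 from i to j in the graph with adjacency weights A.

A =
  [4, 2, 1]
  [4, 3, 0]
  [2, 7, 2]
A^⊗2 =
  [3, 5, 2]
  [2, 6, 2]
  [4, 4, 3]

Each entry (A^⊗2)_ij equals the minimum over all length-2 walks i = v_0 → v_1 → … → v_2 = j of Σ_t A[v_t][v_{t+1}]. For example, for (i, j) = (0, 2) we minimise over 3 possible intermediate vertex sequences; the minimum is 2, attained along the walk 0 → 1 → 2.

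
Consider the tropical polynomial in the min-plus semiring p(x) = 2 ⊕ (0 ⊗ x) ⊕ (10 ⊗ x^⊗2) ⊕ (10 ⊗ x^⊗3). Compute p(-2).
p(-2) = -2

A tropical monomial a ⊗ x^⊗i evaluates to a + i · x. Evaluating each term at x = -2:
  Term 0 contributes 2 + 0 · -2 = 2
  Term 1 contributes 0 + 1 · -2 = -2
  Term 2 contributes 10 + 2 · -2 = 6
  Term 3 contributes 10 + 3 · -2 = 4
p(-2) = ⊕ of these = min[2, -2, 6, 4] = -2.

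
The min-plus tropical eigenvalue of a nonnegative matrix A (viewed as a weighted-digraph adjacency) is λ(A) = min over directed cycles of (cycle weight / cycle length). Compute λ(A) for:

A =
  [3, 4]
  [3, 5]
λ(A) = 3

Enumerate directed cycles and compute their means (weight / length). Sample:
  cycle 0 → 0: weight = 3, length = 1, mean = 3/1 ≈ 3.000
  cycle 1 → 1: weight = 5, length = 1, mean = 5/1 ≈ 5.000
  cycle 0 → 1 → 0: weight = 7, length = 2, mean = 7/2 ≈ 3.500
  cycle 1 → 0 → 1: weight = 7, length = 2, mean = 7/2 ≈ 3.500
Minimum mean = 3.000, attained e.g. along the cycle 0 → 0 with weight 3 and length 1. So λ(A) = 3/1 = 3.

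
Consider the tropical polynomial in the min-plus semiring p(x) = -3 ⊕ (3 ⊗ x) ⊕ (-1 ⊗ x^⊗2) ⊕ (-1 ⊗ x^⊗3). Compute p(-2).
p(-2) = -7

A tropical monomial a ⊗ x^⊗i evaluates to a + i · x. Evaluating each term at x = -2:
  Term 0 contributes -3 + 0 · -2 = -3
  Term 1 contributes 3 + 1 · -2 = 1
  Term 2 contributes -1 + 2 · -2 = -5
  Term 3 contributes -1 + 3 · -2 = -7
p(-2) = ⊕ of these = min[-3, 1, -5, -7] = -7.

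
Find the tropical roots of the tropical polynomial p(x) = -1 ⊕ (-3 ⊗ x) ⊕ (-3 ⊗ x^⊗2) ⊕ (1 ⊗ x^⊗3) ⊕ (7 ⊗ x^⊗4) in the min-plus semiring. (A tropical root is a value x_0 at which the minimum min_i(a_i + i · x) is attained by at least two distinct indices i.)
Roots: {-6, -4, 0, 2}

Each tropical root is a break point of the lower envelope of the lines y = a_i + i · x (there are 5 lines, with slopes 0, 1, ..., 4). Only the lines that attain the minimum somewhere contribute to roots; other lines are dominated. Here the surviving (envelope) indices are i = 4, i = 3, i = 2, i = 1, i = 0.
Intersections between consecutive envelope lines give the roots: for adjacent envelope indices i < j the intersection is x = (a_i − a_j) / (j − i). Reading off the sorted break points: {-6, -4, 0, 2}.
Verification: at each break x_0, at least two indices attain the minimum of min_i(a_i + i · x_0).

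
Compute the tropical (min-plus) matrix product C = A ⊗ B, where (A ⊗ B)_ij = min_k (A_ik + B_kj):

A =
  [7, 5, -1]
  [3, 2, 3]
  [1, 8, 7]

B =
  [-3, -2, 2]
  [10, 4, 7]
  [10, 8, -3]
A ⊗ B =
  [4, 5, -4]
  [0, 1, 0]
  [-2, -1, 3]

Apply the min-plus product entry-by-entry:
  C[0][0] = min over k of (A[0][0] + B[0][0] = 7 + -3 = 4, A[0][1] + B[1][0] = 5 + 10 = 15, A[0][2] + B[2][0] = -1 + 10 = 9) = 4 (attained at k = 0)
  C[0][1] = min over k of (A[0][0] + B[0][1] = 7 + -2 = 5, A[0][1] + B[1][1] = 5 + 4 = 9, A[0][2] + B[2][1] = -1 + 8 = 7) = 5 (attained at k = 0)
  C[0][2] = min over k of (A[0][0] + B[0][2] = 7 + 2 = 9, A[0][1] + B[1][2] = 5 + 7 = 12, A[0][2] + B[2][2] = -1 + -3 = -4) = -4 (attained at k = 2)
  C[1][0] = min over k of (A[1][0] + B[0][0] = 3 + -3 = 0, A[1][1] + B[1][0] = 2 + 10 = 12, A[1][2] + B[2][0] = 3 + 10 = 13) = 0 (attained at k = 0)
  C[1][1] = min over k of (A[1][0] + B[0][1] = 3 + -2 = 1, A[1][1] + B[1][1] = 2 + 4 = 6, A[1][2] + B[2][1] = 3 + 8 = 11) = 1 (attained at k = 0)
  C[1][2] = min over k of (A[1][0] + B[0][2] = 3 + 2 = 5, A[1][1] + B[1][2] = 2 + 7 = 9, A[1][2] + B[2][2] = 3 + -3 = 0) = 0 (attained at k = 2)
  C[2][0] = min over k of (A[2][0] + B[0][0] = 1 + -3 = -2, A[2][1] + B[1][0] = 8 + 10 = 18, A[2][2] + B[2][0] = 7 + 10 = 17) = -2 (attained at k = 0)
  C[2][1] = min over k of (A[2][0] + B[0][1] = 1 + -2 = -1, A[2][1] + B[1][1] = 8 + 4 = 12, A[2][2] + B[2][1] = 7 + 8 = 15) = -1 (attained at k = 0)
  C[2][2] = min over k of (A[2][0] + B[0][2] = 1 + 2 = 3, A[2][1] + B[1][2] = 8 + 7 = 15, A[2][2] + B[2][2] = 7 + -3 = 4) = 3 (attained at k = 0)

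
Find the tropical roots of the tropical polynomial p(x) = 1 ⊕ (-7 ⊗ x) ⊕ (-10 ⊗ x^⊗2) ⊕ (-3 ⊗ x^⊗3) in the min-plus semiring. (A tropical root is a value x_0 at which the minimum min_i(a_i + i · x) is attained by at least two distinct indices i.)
Roots: {-7, 3, 8}

Each tropical root is a break point of the lower envelope of the lines y = a_i + i · x (there are 4 lines, with slopes 0, 1, ..., 3). Only the lines that attain the minimum somewhere contribute to roots; other lines are dominated. Here the surviving (envelope) indices are i = 3, i = 2, i = 1, i = 0.
Intersections between consecutive envelope lines give the roots: for adjacent envelope indices i < j the intersection is x = (a_i − a_j) / (j − i). Reading off the sorted break points: {-7, 3, 8}.
Verification: at each break x_0, at least two indices attain the minimum of min_i(a_i + i · x_0).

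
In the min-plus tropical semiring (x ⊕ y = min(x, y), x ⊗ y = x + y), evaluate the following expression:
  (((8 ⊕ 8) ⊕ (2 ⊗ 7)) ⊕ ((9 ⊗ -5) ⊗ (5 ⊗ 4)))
(((8 ⊕ 8) ⊕ (2 ⊗ 7)) ⊕ ((9 ⊗ -5) ⊗ (5 ⊗ 4))) = 8

Expand innermost to outermost. Recall ⊕ takes the minimum of its arguments and ⊗ takes their sum. Working out the expression (((8 ⊕ 8) ⊕ (2 ⊗ 7)) ⊕ ((9 ⊗ -5) ⊗ (5 ⊗ 4))) gives 8.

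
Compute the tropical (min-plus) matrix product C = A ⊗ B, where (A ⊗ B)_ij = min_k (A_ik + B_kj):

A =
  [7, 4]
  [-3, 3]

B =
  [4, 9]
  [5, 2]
A ⊗ B =
  [9, 6]
  [1, 5]

Apply the min-plus product entry-by-entry:
  C[0][0] = min over k of (A[0][0] + B[0][0] = 7 + 4 = 11, A[0][1] + B[1][0] = 4 + 5 = 9) = 9 (attained at k = 1)
  C[0][1] = min over k of (A[0][0] + B[0][1] = 7 + 9 = 16, A[0][1] + B[1][1] = 4 + 2 = 6) = 6 (attained at k = 1)
  C[1][0] = min over k of (A[1][0] + B[0][0] = -3 + 4 = 1, A[1][1] + B[1][0] = 3 + 5 = 8) = 1 (attained at k = 0)
  C[1][1] = min over k of (A[1][0] + B[0][1] = -3 + 9 = 6, A[1][1] + B[1][1] = 3 + 2 = 5) = 5 (attained at k = 1)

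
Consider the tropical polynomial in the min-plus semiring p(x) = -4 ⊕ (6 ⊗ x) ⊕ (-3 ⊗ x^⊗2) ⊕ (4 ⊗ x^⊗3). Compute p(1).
p(1) = -4

A tropical monomial a ⊗ x^⊗i evaluates to a + i · x. Evaluating each term at x = 1:
  Term 0 contributes -4 + 0 · 1 = -4
  Term 1 contributes 6 + 1 · 1 = 7
  Term 2 contributes -3 + 2 · 1 = -1
  Term 3 contributes 4 + 3 · 1 = 7
p(1) = ⊕ of these = min[-4, 7, -1, 7] = -4.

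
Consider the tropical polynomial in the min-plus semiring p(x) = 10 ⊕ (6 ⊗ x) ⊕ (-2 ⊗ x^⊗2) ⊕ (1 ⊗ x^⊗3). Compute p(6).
p(6) = 10

A tropical monomial a ⊗ x^⊗i evaluates to a + i · x. Evaluating each term at x = 6:
  Term 0 contributes 10 + 0 · 6 = 10
  Term 1 contributes 6 + 1 · 6 = 12
  Term 2 contributes -2 + 2 · 6 = 10
  Term 3 contributes 1 + 3 · 6 = 19
p(6) = ⊕ of these = min[10, 12, 10, 19] = 10.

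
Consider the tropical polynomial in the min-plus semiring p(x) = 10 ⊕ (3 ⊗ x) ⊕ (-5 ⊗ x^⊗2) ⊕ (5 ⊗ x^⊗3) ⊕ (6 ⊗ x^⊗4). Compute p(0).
p(0) = -5

A tropical monomial a ⊗ x^⊗i evaluates to a + i · x. Evaluating each term at x = 0:
  Term 0 contributes 10 + 0 · 0 = 10
  Term 1 contributes 3 + 1 · 0 = 3
  Term 2 contributes -5 + 2 · 0 = -5
  Term 3 contributes 5 + 3 · 0 = 5
  Term 4 contributes 6 + 4 · 0 = 6
p(0) = ⊕ of these = min[10, 3, -5, 5, 6] = -5.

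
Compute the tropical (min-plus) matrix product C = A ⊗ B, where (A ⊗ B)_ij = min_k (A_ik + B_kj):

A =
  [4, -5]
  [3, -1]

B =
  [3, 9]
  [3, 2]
A ⊗ B =
  [-2, -3]
  [2, 1]

Apply the min-plus product entry-by-entry:
  C[0][0] = min over k of (A[0][0] + B[0][0] = 4 + 3 = 7, A[0][1] + B[1][0] = -5 + 3 = -2) = -2 (attained at k = 1)
  C[0][1] = min over k of (A[0][0] + B[0][1] = 4 + 9 = 13, A[0][1] + B[1][1] = -5 + 2 = -3) = -3 (attained at k = 1)
  C[1][0] = min over k of (A[1][0] + B[0][0] = 3 + 3 = 6, A[1][1] + B[1][0] = -1 + 3 = 2) = 2 (attained at k = 1)
  C[1][1] = min over k of (A[1][0] + B[0][1] = 3 + 9 = 12, A[1][1] + B[1][1] = -1 + 2 = 1) = 1 (attained at k = 1)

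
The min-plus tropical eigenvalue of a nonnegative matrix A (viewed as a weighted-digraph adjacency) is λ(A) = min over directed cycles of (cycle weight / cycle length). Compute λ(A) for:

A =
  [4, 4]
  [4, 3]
λ(A) = 3

Enumerate directed cycles and compute their means (weight / length). Sample:
  cycle 0 → 0: weight = 4, length = 1, mean = 4/1 ≈ 4.000
  cycle 1 → 1: weight = 3, length = 1, mean = 3/1 ≈ 3.000
  cycle 0 → 1 → 0: weight = 8, length = 2, mean = 8/2 ≈ 4.000
  cycle 1 → 0 → 1: weight = 8, length = 2, mean = 8/2 ≈ 4.000
Minimum mean = 3.000, attained e.g. along the cycle 1 → 1 with weight 3 and length 1. So λ(A) = 3/1 = 3.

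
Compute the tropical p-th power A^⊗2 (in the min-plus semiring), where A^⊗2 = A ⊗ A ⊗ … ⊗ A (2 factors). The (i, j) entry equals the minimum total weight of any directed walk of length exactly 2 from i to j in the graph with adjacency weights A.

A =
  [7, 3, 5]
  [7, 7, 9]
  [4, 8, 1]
A^⊗2 =
  [9, 10, 6]
  [13, 10, 10]
  [5, 7, 2]

Each entry (A^⊗2)_ij equals the minimum over all length-2 walks i = v_0 → v_1 → … → v_2 = j of Σ_t A[v_t][v_{t+1}]. For example, for (i, j) = (0, 2) we minimise over 3 possible intermediate vertex sequences; the minimum is 6, attained along the walk 0 → 2 → 2.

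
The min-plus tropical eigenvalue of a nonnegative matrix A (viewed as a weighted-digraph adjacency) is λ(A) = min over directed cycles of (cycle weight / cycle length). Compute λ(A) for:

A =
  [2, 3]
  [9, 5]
λ(A) = 2

Enumerate directed cycles and compute their means (weight / length). Sample:
  cycle 0 → 0: weight = 2, length = 1, mean = 2/1 ≈ 2.000
  cycle 1 → 1: weight = 5, length = 1, mean = 5/1 ≈ 5.000
  cycle 0 → 1 → 0: weight = 12, length = 2, mean = 12/2 ≈ 6.000
  cycle 1 → 0 → 1: weight = 12, length = 2, mean = 12/2 ≈ 6.000
Minimum mean = 2.000, attained e.g. along the cycle 0 → 0 with weight 2 and length 1. So λ(A) = 2/1 = 2.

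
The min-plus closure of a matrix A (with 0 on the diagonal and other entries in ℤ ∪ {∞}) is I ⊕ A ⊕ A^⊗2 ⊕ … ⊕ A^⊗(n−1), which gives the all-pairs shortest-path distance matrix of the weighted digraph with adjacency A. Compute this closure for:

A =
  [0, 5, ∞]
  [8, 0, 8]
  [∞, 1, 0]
Closure =
  [0, 5, 13]
  [8, 0, 8]
  [9, 1, 0]

This is the Floyd-Warshall all-pairs shortest-path computation. For each intermediate vertex k = 0, 1, …, 2, update dist[i][j] ← min(dist[i][j], dist[i][k] + dist[k][j]). The final matrix gives, for each (i, j), the minimum total weight of any directed path from i to j (possibly empty when i = j).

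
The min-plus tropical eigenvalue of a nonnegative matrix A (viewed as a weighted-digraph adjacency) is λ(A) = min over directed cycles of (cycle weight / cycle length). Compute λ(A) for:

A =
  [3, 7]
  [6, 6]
λ(A) = 3

Enumerate directed cycles and compute their means (weight / length). Sample:
  cycle 0 → 0: weight = 3, length = 1, mean = 3/1 ≈ 3.000
  cycle 1 → 1: weight = 6, length = 1, mean = 6/1 ≈ 6.000
  cycle 0 → 1 → 0: weight = 13, length = 2, mean = 13/2 ≈ 6.500
  cycle 1 → 0 → 1: weight = 13, length = 2, mean = 13/2 ≈ 6.500
Minimum mean = 3.000, attained e.g. along the cycle 0 → 0 with weight 3 and length 1. So λ(A) = 3/1 = 3.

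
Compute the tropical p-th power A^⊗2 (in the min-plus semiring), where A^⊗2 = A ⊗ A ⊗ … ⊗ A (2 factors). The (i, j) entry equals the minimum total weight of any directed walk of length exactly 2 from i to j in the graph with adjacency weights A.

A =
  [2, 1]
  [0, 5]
A^⊗2 =
  [1, 3]
  [2, 1]

Each entry (A^⊗2)_ij equals the minimum over all length-2 walks i = v_0 → v_1 → … → v_2 = j of Σ_t A[v_t][v_{t+1}]. For example, for (i, j) = (0, 1) we minimise over 2 possible intermediate vertex sequences; the minimum is 3, attained along the walk 0 → 0 → 1.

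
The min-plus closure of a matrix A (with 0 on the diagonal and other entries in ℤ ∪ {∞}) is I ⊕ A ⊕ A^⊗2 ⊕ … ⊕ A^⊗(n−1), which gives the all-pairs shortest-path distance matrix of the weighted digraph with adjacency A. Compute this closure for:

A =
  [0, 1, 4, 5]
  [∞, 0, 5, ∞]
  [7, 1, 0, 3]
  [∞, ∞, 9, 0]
Closure =
  [0, 1, 4, 5]
  [12, 0, 5, 8]
  [7, 1, 0, 3]
  [16, 10, 9, 0]

This is the Floyd-Warshall all-pairs shortest-path computation. For each intermediate vertex k = 0, 1, …, 3, update dist[i][j] ← min(dist[i][j], dist[i][k] + dist[k][j]). The final matrix gives, for each (i, j), the minimum total weight of any directed path from i to j (possibly empty when i = j).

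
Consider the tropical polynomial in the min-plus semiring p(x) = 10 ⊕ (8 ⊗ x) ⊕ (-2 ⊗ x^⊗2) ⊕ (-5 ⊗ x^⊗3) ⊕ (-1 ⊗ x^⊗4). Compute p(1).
p(1) = -2

A tropical monomial a ⊗ x^⊗i evaluates to a + i · x. Evaluating each term at x = 1:
  Term 0 contributes 10 + 0 · 1 = 10
  Term 1 contributes 8 + 1 · 1 = 9
  Term 2 contributes -2 + 2 · 1 = 0
  Term 3 contributes -5 + 3 · 1 = -2
  Term 4 contributes -1 + 4 · 1 = 3
p(1) = ⊕ of these = min[10, 9, 0, -2, 3] = -2.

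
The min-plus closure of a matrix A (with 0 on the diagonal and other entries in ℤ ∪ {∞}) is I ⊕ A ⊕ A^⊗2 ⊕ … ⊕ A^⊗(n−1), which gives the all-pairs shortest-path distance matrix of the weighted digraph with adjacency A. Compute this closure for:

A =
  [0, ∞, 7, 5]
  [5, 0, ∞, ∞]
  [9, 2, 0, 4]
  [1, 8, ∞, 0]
Closure =
  [0, 9, 7, 5]
  [5, 0, 12, 10]
  [5, 2, 0, 4]
  [1, 8, 8, 0]

This is the Floyd-Warshall all-pairs shortest-path computation. For each intermediate vertex k = 0, 1, …, 3, update dist[i][j] ← min(dist[i][j], dist[i][k] + dist[k][j]). The final matrix gives, for each (i, j), the minimum total weight of any directed path from i to j (possibly empty when i = j).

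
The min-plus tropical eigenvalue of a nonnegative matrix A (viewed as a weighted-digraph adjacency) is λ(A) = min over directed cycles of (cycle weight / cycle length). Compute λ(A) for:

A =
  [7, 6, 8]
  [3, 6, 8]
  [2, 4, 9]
λ(A) = 9/2

Enumerate directed cycles and compute their means (weight / length). Sample:
  cycle 0 → 0: weight = 7, length = 1, mean = 7/1 ≈ 7.000
  cycle 1 → 1: weight = 6, length = 1, mean = 6/1 ≈ 6.000
  cycle 2 → 2: weight = 9, length = 1, mean = 9/1 ≈ 9.000
  cycle 0 → 1 → 0: weight = 9, length = 2, mean = 9/2 ≈ 4.500
  cycle 0 → 2 → 0: weight = 10, length = 2, mean = 10/2 ≈ 5.000
  cycle 1 → 0 → 1: weight = 9, length = 2, mean = 9/2 ≈ 4.500
Minimum mean = 4.500, attained e.g. along the cycle 0 → 1 → 0 with weight 9 and length 2. So λ(A) = 9/2 = 9/2.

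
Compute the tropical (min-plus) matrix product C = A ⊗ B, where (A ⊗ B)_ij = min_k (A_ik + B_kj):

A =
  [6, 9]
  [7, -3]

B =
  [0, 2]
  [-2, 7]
A ⊗ B =
  [6, 8]
  [-5, 4]

Apply the min-plus product entry-by-entry:
  C[0][0] = min over k of (A[0][0] + B[0][0] = 6 + 0 = 6, A[0][1] + B[1][0] = 9 + -2 = 7) = 6 (attained at k = 0)
  C[0][1] = min over k of (A[0][0] + B[0][1] = 6 + 2 = 8, A[0][1] + B[1][1] = 9 + 7 = 16) = 8 (attained at k = 0)
  C[1][0] = min over k of (A[1][0] + B[0][0] = 7 + 0 = 7, A[1][1] + B[1][0] = -3 + -2 = -5) = -5 (attained at k = 1)
  C[1][1] = min over k of (A[1][0] + B[0][1] = 7 + 2 = 9, A[1][1] + B[1][1] = -3 + 7 = 4) = 4 (attained at k = 1)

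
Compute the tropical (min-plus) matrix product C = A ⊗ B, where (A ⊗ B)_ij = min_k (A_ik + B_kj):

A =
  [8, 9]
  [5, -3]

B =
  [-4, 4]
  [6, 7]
A ⊗ B =
  [4, 12]
  [1, 4]

Apply the min-plus product entry-by-entry:
  C[0][0] = min over k of (A[0][0] + B[0][0] = 8 + -4 = 4, A[0][1] + B[1][0] = 9 + 6 = 15) = 4 (attained at k = 0)
  C[0][1] = min over k of (A[0][0] + B[0][1] = 8 + 4 = 12, A[0][1] + B[1][1] = 9 + 7 = 16) = 12 (attained at k = 0)
  C[1][0] = min over k of (A[1][0] + B[0][0] = 5 + -4 = 1, A[1][1] + B[1][0] = -3 + 6 = 3) = 1 (attained at k = 0)
  C[1][1] = min over k of (A[1][0] + B[0][1] = 5 + 4 = 9, A[1][1] + B[1][1] = -3 + 7 = 4) = 4 (attained at k = 1)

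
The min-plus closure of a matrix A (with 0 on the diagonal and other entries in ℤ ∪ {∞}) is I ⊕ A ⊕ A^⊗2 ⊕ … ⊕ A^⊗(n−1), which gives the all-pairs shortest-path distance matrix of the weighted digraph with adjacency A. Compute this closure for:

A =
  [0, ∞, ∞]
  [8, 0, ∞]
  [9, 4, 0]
Closure =
  [0, ∞, ∞]
  [8, 0, ∞]
  [9, 4, 0]

This is the Floyd-Warshall all-pairs shortest-path computation. For each intermediate vertex k = 0, 1, …, 2, update dist[i][j] ← min(dist[i][j], dist[i][k] + dist[k][j]). The final matrix gives, for each (i, j), the minimum total weight of any directed path from i to j (possibly empty when i = j).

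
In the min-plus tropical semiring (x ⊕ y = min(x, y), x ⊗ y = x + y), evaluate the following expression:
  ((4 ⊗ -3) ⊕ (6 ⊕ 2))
((4 ⊗ -3) ⊕ (6 ⊕ 2)) = 1

Expand innermost to outermost. Recall ⊕ takes the minimum of its arguments and ⊗ takes their sum. Working out the expression ((4 ⊗ -3) ⊕ (6 ⊕ 2)) gives 1.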